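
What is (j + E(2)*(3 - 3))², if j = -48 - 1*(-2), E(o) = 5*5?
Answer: 2116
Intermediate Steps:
E(o) = 25
j = -46 (j = -48 + 2 = -46)
(j + E(2)*(3 - 3))² = (-46 + 25*(3 - 3))² = (-46 + 25*0)² = (-46 + 0)² = (-46)² = 2116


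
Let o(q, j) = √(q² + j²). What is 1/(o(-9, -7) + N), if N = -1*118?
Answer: -59/6897 - √130/13794 ≈ -0.0093810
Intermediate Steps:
N = -118
o(q, j) = √(j² + q²)
1/(o(-9, -7) + N) = 1/(√((-7)² + (-9)²) - 118) = 1/(√(49 + 81) - 118) = 1/(√130 - 118) = 1/(-118 + √130)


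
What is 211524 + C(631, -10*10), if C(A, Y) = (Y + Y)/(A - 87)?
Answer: 14383607/68 ≈ 2.1152e+5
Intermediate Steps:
C(A, Y) = 2*Y/(-87 + A) (C(A, Y) = (2*Y)/(-87 + A) = 2*Y/(-87 + A))
211524 + C(631, -10*10) = 211524 + 2*(-10*10)/(-87 + 631) = 211524 + 2*(-100)/544 = 211524 + 2*(-100)*(1/544) = 211524 - 25/68 = 14383607/68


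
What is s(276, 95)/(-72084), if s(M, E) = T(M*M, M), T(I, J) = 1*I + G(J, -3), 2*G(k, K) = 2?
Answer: -76177/72084 ≈ -1.0568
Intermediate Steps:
G(k, K) = 1 (G(k, K) = (½)*2 = 1)
T(I, J) = 1 + I (T(I, J) = 1*I + 1 = I + 1 = 1 + I)
s(M, E) = 1 + M² (s(M, E) = 1 + M*M = 1 + M²)
s(276, 95)/(-72084) = (1 + 276²)/(-72084) = (1 + 76176)*(-1/72084) = 76177*(-1/72084) = -76177/72084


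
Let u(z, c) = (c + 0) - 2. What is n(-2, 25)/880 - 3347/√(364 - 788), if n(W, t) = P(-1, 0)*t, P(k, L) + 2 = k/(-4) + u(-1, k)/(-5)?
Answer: -23/704 + 3347*I*√106/212 ≈ -0.03267 + 162.54*I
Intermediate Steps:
u(z, c) = -2 + c (u(z, c) = c - 2 = -2 + c)
P(k, L) = -8/5 - 9*k/20 (P(k, L) = -2 + (k/(-4) + (-2 + k)/(-5)) = -2 + (k*(-¼) + (-2 + k)*(-⅕)) = -2 + (-k/4 + (⅖ - k/5)) = -2 + (⅖ - 9*k/20) = -8/5 - 9*k/20)
n(W, t) = -23*t/20 (n(W, t) = (-8/5 - 9/20*(-1))*t = (-8/5 + 9/20)*t = -23*t/20)
n(-2, 25)/880 - 3347/√(364 - 788) = -23/20*25/880 - 3347/√(364 - 788) = -115/4*1/880 - 3347*(-I*√106/212) = -23/704 - 3347*(-I*√106/212) = -23/704 - (-3347)*I*√106/212 = -23/704 + 3347*I*√106/212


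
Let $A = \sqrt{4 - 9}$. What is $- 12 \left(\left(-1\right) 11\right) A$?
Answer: $132 i \sqrt{5} \approx 295.16 i$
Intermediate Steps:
$A = i \sqrt{5}$ ($A = \sqrt{-5} = i \sqrt{5} \approx 2.2361 i$)
$- 12 \left(\left(-1\right) 11\right) A = - 12 \left(\left(-1\right) 11\right) i \sqrt{5} = - 12 \left(-11\right) i \sqrt{5} = - \left(-132\right) i \sqrt{5} = 132 i \sqrt{5}$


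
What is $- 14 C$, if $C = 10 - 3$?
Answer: $-98$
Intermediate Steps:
$C = 7$
$- 14 C = \left(-14\right) 7 = -98$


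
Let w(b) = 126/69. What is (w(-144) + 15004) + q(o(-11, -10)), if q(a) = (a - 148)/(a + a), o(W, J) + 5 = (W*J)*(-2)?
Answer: 155318879/10350 ≈ 15007.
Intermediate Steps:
w(b) = 42/23 (w(b) = 126*(1/69) = 42/23)
o(W, J) = -5 - 2*J*W (o(W, J) = -5 + (W*J)*(-2) = -5 + (J*W)*(-2) = -5 - 2*J*W)
q(a) = (-148 + a)/(2*a) (q(a) = (-148 + a)/((2*a)) = (-148 + a)*(1/(2*a)) = (-148 + a)/(2*a))
(w(-144) + 15004) + q(o(-11, -10)) = (42/23 + 15004) + (-148 + (-5 - 2*(-10)*(-11)))/(2*(-5 - 2*(-10)*(-11))) = 345134/23 + (-148 + (-5 - 220))/(2*(-5 - 220)) = 345134/23 + (½)*(-148 - 225)/(-225) = 345134/23 + (½)*(-1/225)*(-373) = 345134/23 + 373/450 = 155318879/10350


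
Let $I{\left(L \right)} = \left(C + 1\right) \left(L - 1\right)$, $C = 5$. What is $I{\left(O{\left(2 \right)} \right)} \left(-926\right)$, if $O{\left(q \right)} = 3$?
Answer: $-11112$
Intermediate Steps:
$I{\left(L \right)} = -6 + 6 L$ ($I{\left(L \right)} = \left(5 + 1\right) \left(L - 1\right) = 6 \left(-1 + L\right) = -6 + 6 L$)
$I{\left(O{\left(2 \right)} \right)} \left(-926\right) = \left(-6 + 6 \cdot 3\right) \left(-926\right) = \left(-6 + 18\right) \left(-926\right) = 12 \left(-926\right) = -11112$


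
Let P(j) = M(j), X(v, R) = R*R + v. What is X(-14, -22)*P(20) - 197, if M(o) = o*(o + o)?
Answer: 375803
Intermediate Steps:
M(o) = 2*o² (M(o) = o*(2*o) = 2*o²)
X(v, R) = v + R² (X(v, R) = R² + v = v + R²)
P(j) = 2*j²
X(-14, -22)*P(20) - 197 = (-14 + (-22)²)*(2*20²) - 197 = (-14 + 484)*(2*400) - 197 = 470*800 - 197 = 376000 - 197 = 375803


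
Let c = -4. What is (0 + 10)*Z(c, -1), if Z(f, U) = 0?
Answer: 0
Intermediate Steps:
(0 + 10)*Z(c, -1) = (0 + 10)*0 = 10*0 = 0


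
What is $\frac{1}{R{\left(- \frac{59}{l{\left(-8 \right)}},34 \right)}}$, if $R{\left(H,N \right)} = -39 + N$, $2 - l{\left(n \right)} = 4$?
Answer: $- \frac{1}{5} \approx -0.2$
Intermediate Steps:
$l{\left(n \right)} = -2$ ($l{\left(n \right)} = 2 - 4 = -2$)
$\frac{1}{R{\left(- \frac{59}{l{\left(-8 \right)}},34 \right)}} = \frac{1}{-39 + 34} = \frac{1}{-5} = - \frac{1}{5}$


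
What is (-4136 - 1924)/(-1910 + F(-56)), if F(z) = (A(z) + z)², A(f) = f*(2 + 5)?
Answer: -3030/99397 ≈ -0.030484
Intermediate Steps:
A(f) = 7*f (A(f) = f*7 = 7*f)
F(z) = 64*z² (F(z) = (7*z + z)² = (8*z)² = 64*z²)
(-4136 - 1924)/(-1910 + F(-56)) = (-4136 - 1924)/(-1910 + 64*(-56)²) = -6060/(-1910 + 64*3136) = -6060/(-1910 + 200704) = -6060/198794 = -6060*1/198794 = -3030/99397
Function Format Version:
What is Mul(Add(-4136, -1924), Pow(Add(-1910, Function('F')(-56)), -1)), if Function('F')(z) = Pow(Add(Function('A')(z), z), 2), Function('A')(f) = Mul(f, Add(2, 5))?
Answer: Rational(-3030, 99397) ≈ -0.030484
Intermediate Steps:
Function('A')(f) = Mul(7, f) (Function('A')(f) = Mul(f, 7) = Mul(7, f))
Function('F')(z) = Mul(64, Pow(z, 2)) (Function('F')(z) = Pow(Add(Mul(7, z), z), 2) = Pow(Mul(8, z), 2) = Mul(64, Pow(z, 2)))
Mul(Add(-4136, -1924), Pow(Add(-1910, Function('F')(-56)), -1)) = Mul(Add(-4136, -1924), Pow(Add(-1910, Mul(64, Pow(-56, 2))), -1)) = Mul(-6060, Pow(Add(-1910, Mul(64, 3136)), -1)) = Mul(-6060, Pow(Add(-1910, 200704), -1)) = Mul(-6060, Pow(198794, -1)) = Mul(-6060, Rational(1, 198794)) = Rational(-3030, 99397)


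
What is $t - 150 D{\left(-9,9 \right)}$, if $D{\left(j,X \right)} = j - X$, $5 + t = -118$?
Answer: $2577$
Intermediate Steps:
$t = -123$ ($t = -5 - 118 = -123$)
$t - 150 D{\left(-9,9 \right)} = -123 - 150 \left(-9 - 9\right) = -123 - -2700 = -123 + 2700 = 2577$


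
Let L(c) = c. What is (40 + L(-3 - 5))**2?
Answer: 1024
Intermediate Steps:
(40 + L(-3 - 5))**2 = (40 + (-3 - 5))**2 = (40 - 8)**2 = 32**2 = 1024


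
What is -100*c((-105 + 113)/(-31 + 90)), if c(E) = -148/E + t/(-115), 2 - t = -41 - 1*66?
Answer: 2512630/23 ≈ 1.0924e+5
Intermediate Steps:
t = 109 (t = 2 - (-41 - 1*66) = 2 - (-41 - 66) = 2 - 1*(-107) = 2 + 107 = 109)
c(E) = -109/115 - 148/E (c(E) = -148/E + 109/(-115) = -148/E + 109*(-1/115) = -148/E - 109/115 = -109/115 - 148/E)
-100*c((-105 + 113)/(-31 + 90)) = -100*(-109/115 - 148*(-31 + 90)/(-105 + 113)) = -100*(-109/115 - 148/(8/59)) = -100*(-109/115 - 148/(8*(1/59))) = -100*(-109/115 - 148/8/59) = -100*(-109/115 - 148*59/8) = -100*(-109/115 - 2183/2) = -100*(-251263/230) = 2512630/23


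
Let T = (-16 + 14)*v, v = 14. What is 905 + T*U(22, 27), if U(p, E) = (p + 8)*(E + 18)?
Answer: -36895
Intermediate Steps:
T = -28 (T = (-16 + 14)*14 = -2*14 = -28)
U(p, E) = (8 + p)*(18 + E)
905 + T*U(22, 27) = 905 - 28*(144 + 8*27 + 18*22 + 27*22) = 905 - 28*(144 + 216 + 396 + 594) = 905 - 28*1350 = 905 - 37800 = -36895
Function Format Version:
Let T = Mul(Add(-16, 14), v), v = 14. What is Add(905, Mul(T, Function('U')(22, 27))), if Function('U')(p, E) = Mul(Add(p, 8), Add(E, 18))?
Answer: -36895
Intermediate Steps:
T = -28 (T = Mul(Add(-16, 14), 14) = Mul(-2, 14) = -28)
Function('U')(p, E) = Mul(Add(8, p), Add(18, E))
Add(905, Mul(T, Function('U')(22, 27))) = Add(905, Mul(-28, Add(144, Mul(8, 27), Mul(18, 22), Mul(27, 22)))) = Add(905, Mul(-28, Add(144, 216, 396, 594))) = Add(905, Mul(-28, 1350)) = Add(905, -37800) = -36895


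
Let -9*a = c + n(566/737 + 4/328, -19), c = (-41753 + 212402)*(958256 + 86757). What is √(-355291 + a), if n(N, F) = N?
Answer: I*√651322240996573506602/181302 ≈ 1.4077e+5*I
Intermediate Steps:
c = 178330423437 (c = 170649*1045013 = 178330423437)
a = -10777220810038807/543906 (a = -(178330423437 + (566/737 + 4/328))/9 = -(178330423437 + (566*(1/737) + 4*(1/328)))/9 = -(178330423437 + (566/737 + 1/82))/9 = -(178330423437 + 47149/60434)/9 = -⅑*10777220810038807/60434 = -10777220810038807/543906 ≈ -1.9814e+10)
√(-355291 + a) = √(-355291 - 10777220810038807/543906) = √(-10777414054945453/543906) = I*√651322240996573506602/181302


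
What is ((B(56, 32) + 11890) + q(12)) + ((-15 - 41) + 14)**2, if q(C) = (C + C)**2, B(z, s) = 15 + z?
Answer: 14301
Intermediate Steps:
q(C) = 4*C**2 (q(C) = (2*C)**2 = 4*C**2)
((B(56, 32) + 11890) + q(12)) + ((-15 - 41) + 14)**2 = (((15 + 56) + 11890) + 4*12**2) + ((-15 - 41) + 14)**2 = ((71 + 11890) + 4*144) + (-56 + 14)**2 = (11961 + 576) + (-42)**2 = 12537 + 1764 = 14301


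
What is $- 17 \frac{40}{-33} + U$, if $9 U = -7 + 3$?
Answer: $\frac{1996}{99} \approx 20.162$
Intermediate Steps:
$U = - \frac{4}{9}$ ($U = \frac{-7 + 3}{9} = \frac{1}{9} \left(-4\right) = - \frac{4}{9} \approx -0.44444$)
$- 17 \frac{40}{-33} + U = - 17 \frac{40}{-33} - \frac{4}{9} = - 17 \cdot 40 \left(- \frac{1}{33}\right) - \frac{4}{9} = \left(-17\right) \left(- \frac{40}{33}\right) - \frac{4}{9} = \frac{680}{33} - \frac{4}{9} = \frac{1996}{99}$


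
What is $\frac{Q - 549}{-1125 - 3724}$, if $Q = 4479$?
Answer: $- \frac{3930}{4849} \approx -0.81048$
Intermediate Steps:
$\frac{Q - 549}{-1125 - 3724} = \frac{4479 - 549}{-1125 - 3724} = \frac{3930}{-4849} = 3930 \left(- \frac{1}{4849}\right) = - \frac{3930}{4849}$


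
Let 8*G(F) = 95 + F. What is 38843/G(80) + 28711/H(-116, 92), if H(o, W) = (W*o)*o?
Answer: 54955882959/30948800 ≈ 1775.7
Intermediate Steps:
G(F) = 95/8 + F/8 (G(F) = (95 + F)/8 = 95/8 + F/8)
H(o, W) = W*o²
38843/G(80) + 28711/H(-116, 92) = 38843/(95/8 + (⅛)*80) + 28711/((92*(-116)²)) = 38843/(95/8 + 10) + 28711/((92*13456)) = 38843/(175/8) + 28711/1237952 = 38843*(8/175) + 28711*(1/1237952) = 44392/25 + 28711/1237952 = 54955882959/30948800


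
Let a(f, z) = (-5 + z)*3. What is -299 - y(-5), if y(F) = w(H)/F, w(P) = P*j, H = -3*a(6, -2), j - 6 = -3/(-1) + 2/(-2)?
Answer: -991/5 ≈ -198.20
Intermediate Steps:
a(f, z) = -15 + 3*z
j = 8 (j = 6 + (-3/(-1) + 2/(-2)) = 6 + (-3*(-1) + 2*(-½)) = 6 + (3 - 1) = 6 + 2 = 8)
H = 63 (H = -3*(-15 + 3*(-2)) = -3*(-15 - 6) = -3*(-21) = 63)
w(P) = 8*P (w(P) = P*8 = 8*P)
y(F) = 504/F (y(F) = (8*63)/F = 504/F)
-299 - y(-5) = -299 - 504/(-5) = -299 - 504*(-1)/5 = -299 - 1*(-504/5) = -299 + 504/5 = -991/5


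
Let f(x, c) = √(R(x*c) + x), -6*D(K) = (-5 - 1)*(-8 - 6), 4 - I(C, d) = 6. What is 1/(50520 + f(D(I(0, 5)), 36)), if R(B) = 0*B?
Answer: 25260/1276135207 - I*√14/2552270414 ≈ 1.9794e-5 - 1.466e-9*I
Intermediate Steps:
I(C, d) = -2 (I(C, d) = 4 - 1*6 = 4 - 6 = -2)
D(K) = -14 (D(K) = -(-5 - 1)*(-8 - 6)/6 = -(-1)*(-14) = -⅙*84 = -14)
R(B) = 0
f(x, c) = √x (f(x, c) = √(0 + x) = √x)
1/(50520 + f(D(I(0, 5)), 36)) = 1/(50520 + √(-14)) = 1/(50520 + I*√14)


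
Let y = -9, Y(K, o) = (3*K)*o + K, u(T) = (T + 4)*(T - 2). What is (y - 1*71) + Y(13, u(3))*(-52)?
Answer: -14952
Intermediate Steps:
u(T) = (-2 + T)*(4 + T) (u(T) = (4 + T)*(-2 + T) = (-2 + T)*(4 + T))
Y(K, o) = K + 3*K*o (Y(K, o) = 3*K*o + K = K + 3*K*o)
(y - 1*71) + Y(13, u(3))*(-52) = (-9 - 1*71) + (13*(1 + 3*(-8 + 3² + 2*3)))*(-52) = (-9 - 71) + (13*(1 + 3*(-8 + 9 + 6)))*(-52) = -80 + (13*(1 + 3*7))*(-52) = -80 + (13*(1 + 21))*(-52) = -80 + (13*22)*(-52) = -80 + 286*(-52) = -80 - 14872 = -14952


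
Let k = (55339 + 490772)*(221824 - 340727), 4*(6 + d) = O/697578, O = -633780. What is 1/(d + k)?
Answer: -33218/2156985459394647 ≈ -1.5400e-11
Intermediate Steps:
d = -206853/33218 (d = -6 + (-633780/697578)/4 = -6 + (-633780*1/697578)/4 = -6 + (¼)*(-15090/16609) = -6 - 7545/33218 = -206853/33218 ≈ -6.2271)
k = -64934236233 (k = 546111*(-118903) = -64934236233)
1/(d + k) = 1/(-206853/33218 - 64934236233) = 1/(-2156985459394647/33218) = -33218/2156985459394647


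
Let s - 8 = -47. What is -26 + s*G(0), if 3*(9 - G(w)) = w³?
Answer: -377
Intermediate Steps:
s = -39 (s = 8 - 47 = -39)
G(w) = 9 - w³/3
-26 + s*G(0) = -26 - 39*(9 - ⅓*0³) = -26 - 39*(9 - ⅓*0) = -26 - 39*(9 + 0) = -26 - 39*9 = -26 - 351 = -377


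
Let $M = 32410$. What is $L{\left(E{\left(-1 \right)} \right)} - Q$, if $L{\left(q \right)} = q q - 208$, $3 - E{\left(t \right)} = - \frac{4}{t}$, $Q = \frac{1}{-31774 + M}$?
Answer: $- \frac{131653}{636} \approx -207.0$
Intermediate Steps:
$Q = \frac{1}{636}$ ($Q = \frac{1}{-31774 + 32410} = \frac{1}{636} \approx 0.0015723$)
$E{\left(t \right)} = 3 + \frac{4}{t}$ ($E{\left(t \right)} = 3 - - \frac{4}{t} = 3 + \frac{4}{t}$)
$L{\left(q \right)} = -208 + q^{2}$ ($L{\left(q \right)} = q^{2} - 208 = -208 + q^{2}$)
$L{\left(E{\left(-1 \right)} \right)} - Q = \left(-208 + \left(3 + \frac{4}{-1}\right)^{2}\right) - \frac{1}{636} = \left(-208 + \left(3 + 4 \left(-1\right)\right)^{2}\right) - \frac{1}{636} = \left(-208 + \left(3 - 4\right)^{2}\right) - \frac{1}{636} = \left(-208 + \left(-1\right)^{2}\right) - \frac{1}{636} = \left(-208 + 1\right) - \frac{1}{636} = -207 - \frac{1}{636} = - \frac{131653}{636}$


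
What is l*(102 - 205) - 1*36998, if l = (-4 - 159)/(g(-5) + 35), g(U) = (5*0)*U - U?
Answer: -1463131/40 ≈ -36578.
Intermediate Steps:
g(U) = -U (g(U) = 0*U - U = 0 - U = -U)
l = -163/40 (l = (-4 - 159)/(-1*(-5) + 35) = -163/(5 + 35) = -163/40 ≈ -4.0750)
l*(102 - 205) - 1*36998 = -163*(102 - 205)/40 - 1*36998 = -163/40*(-103) - 36998 = 16789/40 - 36998 = -1463131/40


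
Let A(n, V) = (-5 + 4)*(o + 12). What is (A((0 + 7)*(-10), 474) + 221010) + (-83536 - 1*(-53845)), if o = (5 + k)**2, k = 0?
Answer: 191282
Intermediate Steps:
o = 25 (o = (5 + 0)**2 = 5**2 = 25)
A(n, V) = -37 (A(n, V) = (-5 + 4)*(25 + 12) = -1*37 = -37)
(A((0 + 7)*(-10), 474) + 221010) + (-83536 - 1*(-53845)) = (-37 + 221010) + (-83536 - 1*(-53845)) = 220973 + (-83536 + 53845) = 220973 - 29691 = 191282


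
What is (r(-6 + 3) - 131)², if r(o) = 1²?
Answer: 16900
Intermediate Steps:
r(o) = 1
(r(-6 + 3) - 131)² = (1 - 131)² = (-130)² = 16900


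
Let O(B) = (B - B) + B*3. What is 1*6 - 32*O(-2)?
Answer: 198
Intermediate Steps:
O(B) = 3*B (O(B) = 0 + 3*B = 3*B)
1*6 - 32*O(-2) = 1*6 - 96*(-2) = 6 - 32*(-6) = 6 + 192 = 198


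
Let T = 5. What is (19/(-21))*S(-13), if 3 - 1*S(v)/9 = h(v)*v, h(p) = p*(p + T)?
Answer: -77235/7 ≈ -11034.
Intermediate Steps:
h(p) = p*(5 + p) (h(p) = p*(p + 5) = p*(5 + p))
S(v) = 27 - 9*v²*(5 + v) (S(v) = 27 - 9*v*(5 + v)*v = 27 - 9*v²*(5 + v))
(19/(-21))*S(-13) = (19/(-21))*(27 - 9*(-13)²*(5 - 13)) = (19*(-1/21))*(27 - 9*169*(-8)) = -19*(27 + 12168)/21 = -19/21*12195 = -77235/7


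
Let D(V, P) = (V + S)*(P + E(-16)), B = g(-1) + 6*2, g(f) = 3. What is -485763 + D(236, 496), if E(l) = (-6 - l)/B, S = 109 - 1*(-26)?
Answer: -904499/3 ≈ -3.0150e+5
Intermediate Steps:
S = 135 (S = 109 + 26 = 135)
B = 15 (B = 3 + 6*2 = 3 + 12 = 15)
E(l) = -⅖ - l/15 (E(l) = (-6 - l)/15 = (-6 - l)*(1/15) = -⅖ - l/15)
D(V, P) = (135 + V)*(⅔ + P) (D(V, P) = (V + 135)*(P + (-⅖ - 1/15*(-16))) = (135 + V)*(P + (-⅖ + 16/15)) = (135 + V)*(P + ⅔) = (135 + V)*(⅔ + P))
-485763 + D(236, 496) = -485763 + (90 + 135*496 + (⅔)*236 + 496*236) = -485763 + (90 + 66960 + 472/3 + 117056) = -485763 + 552790/3 = -904499/3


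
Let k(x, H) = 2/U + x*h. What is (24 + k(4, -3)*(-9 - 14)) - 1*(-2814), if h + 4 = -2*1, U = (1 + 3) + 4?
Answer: 13537/4 ≈ 3384.3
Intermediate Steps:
U = 8 (U = 4 + 4 = 8)
h = -6 (h = -4 - 2*1 = -4 - 2 = -6)
k(x, H) = ¼ - 6*x (k(x, H) = 2/8 + x*(-6) = 2*(⅛) - 6*x = ¼ - 6*x)
(24 + k(4, -3)*(-9 - 14)) - 1*(-2814) = (24 + (¼ - 6*4)*(-9 - 14)) - 1*(-2814) = (24 + (¼ - 24)*(-23)) + 2814 = (24 - 95/4*(-23)) + 2814 = (24 + 2185/4) + 2814 = 2281/4 + 2814 = 13537/4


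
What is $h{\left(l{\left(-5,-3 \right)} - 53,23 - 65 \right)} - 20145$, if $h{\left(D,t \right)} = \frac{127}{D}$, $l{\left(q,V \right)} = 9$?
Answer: $- \frac{886507}{44} \approx -20148.0$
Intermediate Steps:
$h{\left(l{\left(-5,-3 \right)} - 53,23 - 65 \right)} - 20145 = \frac{127}{9 - 53} - 20145 = \frac{127}{-44} - 20145 = 127 \left(- \frac{1}{44}\right) - 20145 = - \frac{127}{44} - 20145 = - \frac{886507}{44}$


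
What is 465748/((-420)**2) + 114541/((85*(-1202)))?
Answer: 684511019/450569700 ≈ 1.5192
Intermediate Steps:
465748/((-420)**2) + 114541/((85*(-1202))) = 465748/176400 + 114541/(-102170) = 465748*(1/176400) + 114541*(-1/102170) = 116437/44100 - 114541/102170 = 684511019/450569700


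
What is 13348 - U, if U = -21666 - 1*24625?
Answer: 59639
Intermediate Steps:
U = -46291 (U = -21666 - 24625 = -46291)
13348 - U = 13348 - 1*(-46291) = 13348 + 46291 = 59639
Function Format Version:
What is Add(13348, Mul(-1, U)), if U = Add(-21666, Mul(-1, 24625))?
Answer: 59639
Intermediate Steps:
U = -46291 (U = Add(-21666, -24625) = -46291)
Add(13348, Mul(-1, U)) = Add(13348, Mul(-1, -46291)) = Add(13348, 46291) = 59639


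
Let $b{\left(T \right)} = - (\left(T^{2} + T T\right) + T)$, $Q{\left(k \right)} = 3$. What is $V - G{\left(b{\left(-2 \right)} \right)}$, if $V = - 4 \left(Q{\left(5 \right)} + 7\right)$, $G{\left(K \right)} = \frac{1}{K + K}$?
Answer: $- \frac{479}{12} \approx -39.917$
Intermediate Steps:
$b{\left(T \right)} = - T - 2 T^{2}$ ($b{\left(T \right)} = - (\left(T^{2} + T^{2}\right) + T) = - (2 T^{2} + T) = - (T + 2 T^{2}) = - T - 2 T^{2}$)
$G{\left(K \right)} = \frac{1}{2 K}$
$V = -40$ ($V = - 4 \left(3 + 7\right) = \left(-4\right) 10 = -40$)
$V - G{\left(b{\left(-2 \right)} \right)} = -40 - \frac{1}{2 \left(\left(-1\right) \left(-2\right) \left(1 + 2 \left(-2\right)\right)\right)} = -40 - \frac{1}{2 \left(\left(-1\right) \left(-2\right) \left(1 - 4\right)\right)} = -40 - \frac{1}{2 \left(\left(-1\right) \left(-2\right) \left(-3\right)\right)} = -40 - \frac{1}{2 \left(-6\right)} = -40 - \frac{1}{2} \left(- \frac{1}{6}\right) = -40 - - \frac{1}{12} = -40 + \frac{1}{12} = - \frac{479}{12}$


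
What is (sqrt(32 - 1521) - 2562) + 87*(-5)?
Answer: -2997 + I*sqrt(1489) ≈ -2997.0 + 38.588*I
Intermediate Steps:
(sqrt(32 - 1521) - 2562) + 87*(-5) = (sqrt(-1489) - 2562) - 435 = (I*sqrt(1489) - 2562) - 435 = (-2562 + I*sqrt(1489)) - 435 = -2997 + I*sqrt(1489)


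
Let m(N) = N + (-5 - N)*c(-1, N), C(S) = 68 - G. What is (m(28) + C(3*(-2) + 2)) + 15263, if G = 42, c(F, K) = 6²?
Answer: 14129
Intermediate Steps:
c(F, K) = 36
C(S) = 26 (C(S) = 68 - 1*42 = 68 - 42 = 26)
m(N) = -180 - 35*N (m(N) = N + (-5 - N)*36 = N + (-180 - 36*N) = -180 - 35*N)
(m(28) + C(3*(-2) + 2)) + 15263 = ((-180 - 35*28) + 26) + 15263 = ((-180 - 980) + 26) + 15263 = (-1160 + 26) + 15263 = -1134 + 15263 = 14129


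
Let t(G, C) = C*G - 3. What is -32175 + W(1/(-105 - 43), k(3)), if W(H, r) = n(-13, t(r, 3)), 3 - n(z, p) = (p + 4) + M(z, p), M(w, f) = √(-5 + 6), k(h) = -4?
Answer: -32162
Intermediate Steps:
t(G, C) = -3 + C*G
M(w, f) = 1 (M(w, f) = √1 = 1)
n(z, p) = -2 - p (n(z, p) = 3 - ((p + 4) + 1) = 3 - ((4 + p) + 1) = 3 - (5 + p) = 3 + (-5 - p) = -2 - p)
W(H, r) = 1 - 3*r (W(H, r) = -2 - (-3 + 3*r) = -2 + (3 - 3*r) = 1 - 3*r)
-32175 + W(1/(-105 - 43), k(3)) = -32175 + (1 - 3*(-4)) = -32175 + (1 + 12) = -32175 + 13 = -32162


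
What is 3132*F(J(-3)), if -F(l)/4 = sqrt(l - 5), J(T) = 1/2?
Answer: -18792*I*sqrt(2) ≈ -26576.0*I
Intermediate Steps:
J(T) = 1/2
F(l) = -4*sqrt(-5 + l) (F(l) = -4*sqrt(l - 5) = -4*sqrt(-5 + l))
3132*F(J(-3)) = 3132*(-4*sqrt(-5 + 1/2)) = 3132*(-6*I*sqrt(2)) = -18792*I*sqrt(2)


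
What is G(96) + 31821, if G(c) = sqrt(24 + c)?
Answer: 31821 + 2*sqrt(30) ≈ 31832.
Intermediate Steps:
G(96) + 31821 = sqrt(24 + 96) + 31821 = sqrt(120) + 31821 = 2*sqrt(30) + 31821 = 31821 + 2*sqrt(30)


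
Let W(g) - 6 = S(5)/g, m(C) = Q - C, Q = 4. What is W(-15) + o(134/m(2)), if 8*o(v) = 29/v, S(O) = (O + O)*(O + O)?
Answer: -985/1608 ≈ -0.61256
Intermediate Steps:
m(C) = 4 - C
S(O) = 4*O² (S(O) = (2*O)*(2*O) = 4*O²)
o(v) = 29/(8*v) (o(v) = (29/v)/8 = 29/(8*v))
W(g) = 6 + 100/g (W(g) = 6 + (4*5²)/g = 6 + (4*25)/g = 6 + 100/g)
W(-15) + o(134/m(2)) = (6 + 100/(-15)) + 29/(8*((134/(4 - 1*2)))) = (6 + 100*(-1/15)) + 29/(8*((134/(4 - 2)))) = (6 - 20/3) + 29/(8*((134/2))) = -⅔ + 29/(8*((134*(½)))) = -⅔ + (29/8)/67 = -⅔ + (29/8)*(1/67) = -⅔ + 29/536 = -985/1608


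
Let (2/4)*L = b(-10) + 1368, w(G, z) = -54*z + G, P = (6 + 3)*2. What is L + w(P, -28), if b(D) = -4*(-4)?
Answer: 4298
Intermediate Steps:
b(D) = 16
P = 18 (P = 9*2 = 18)
w(G, z) = G - 54*z
L = 2768 (L = 2*(16 + 1368) = 2*1384 = 2768)
L + w(P, -28) = 2768 + (18 - 54*(-28)) = 2768 + (18 + 1512) = 2768 + 1530 = 4298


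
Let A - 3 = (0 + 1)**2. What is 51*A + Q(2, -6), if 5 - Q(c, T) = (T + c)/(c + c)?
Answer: 210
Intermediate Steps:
Q(c, T) = 5 - (T + c)/(2*c) (Q(c, T) = 5 - (T + c)/(c + c) = 5 - (T + c)/(2*c))
A = 4 (A = 3 + (0 + 1)**2 = 3 + 1**2 = 3 + 1 = 4)
51*A + Q(2, -6) = 51*4 + (1/2)*(-1*(-6) + 9*2)/2 = 204 + (1/2)*(1/2)*(6 + 18) = 204 + (1/2)*(1/2)*24 = 204 + 6 = 210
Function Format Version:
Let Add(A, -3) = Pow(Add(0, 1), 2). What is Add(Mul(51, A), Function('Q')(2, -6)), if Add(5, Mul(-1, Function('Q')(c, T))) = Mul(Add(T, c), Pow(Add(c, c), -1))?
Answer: 210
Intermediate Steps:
Function('Q')(c, T) = Add(5, Mul(Rational(-1, 2), Pow(c, -1), Add(T, c))) (Function('Q')(c, T) = Add(5, Mul(-1, Mul(Add(T, c), Pow(Add(c, c), -1)))) = Add(5, Mul(-1, Mul(Add(T, c), Pow(Mul(2, c), -1)))) = Add(5, Mul(-1, Mul(Add(T, c), Mul(Rational(1, 2), Pow(c, -1))))) = Add(5, Mul(-1, Mul(Rational(1, 2), Pow(c, -1), Add(T, c)))) = Add(5, Mul(Rational(-1, 2), Pow(c, -1), Add(T, c))))
A = 4 (A = Add(3, Pow(Add(0, 1), 2)) = Add(3, Pow(1, 2)) = Add(3, 1) = 4)
Add(Mul(51, A), Function('Q')(2, -6)) = Add(Mul(51, 4), Mul(Rational(1, 2), Pow(2, -1), Add(Mul(-1, -6), Mul(9, 2)))) = Add(204, Mul(Rational(1, 2), Rational(1, 2), Add(6, 18))) = Add(204, Mul(Rational(1, 2), Rational(1, 2), 24)) = Add(204, 6) = 210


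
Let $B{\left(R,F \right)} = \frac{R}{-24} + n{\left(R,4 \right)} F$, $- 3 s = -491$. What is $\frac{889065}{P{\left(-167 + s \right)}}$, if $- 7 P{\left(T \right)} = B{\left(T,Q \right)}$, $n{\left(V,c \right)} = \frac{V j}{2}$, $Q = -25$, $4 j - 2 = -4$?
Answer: $\frac{44808876}{149} \approx 3.0073 \cdot 10^{5}$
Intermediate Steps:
$j = - \frac{1}{2}$ ($j = \frac{1}{2} + \frac{1}{4} \left(-4\right) = \frac{1}{2} - 1 = - \frac{1}{2} \approx -0.5$)
$s = \frac{491}{3}$ ($s = \left(- \frac{1}{3}\right) \left(-491\right) = \frac{491}{3} \approx 163.67$)
$n{\left(V,c \right)} = - \frac{V}{4}$ ($n{\left(V,c \right)} = \frac{V \left(- \frac{1}{2}\right)}{2} = - \frac{V}{2} \cdot \frac{1}{2} = - \frac{V}{4}$)
$B{\left(R,F \right)} = - \frac{R}{24} - \frac{F R}{4}$ ($B{\left(R,F \right)} = \frac{R}{-24} + - \frac{R}{4} F = - \frac{R}{24} - \frac{F R}{4}$)
$P{\left(T \right)} = - \frac{149 T}{168}$ ($P{\left(T \right)} = - \frac{\frac{1}{24} T \left(-1 - -150\right)}{7} = - \frac{\frac{1}{24} T \left(-1 + 150\right)}{7} = - \frac{\frac{1}{24} T 149}{7} = - \frac{\frac{149}{24} T}{7} = - \frac{149 T}{168}$)
$\frac{889065}{P{\left(-167 + s \right)}} = \frac{889065}{\left(- \frac{149}{168}\right) \left(-167 + \frac{491}{3}\right)} = \frac{889065}{\left(- \frac{149}{168}\right) \left(- \frac{10}{3}\right)} = \frac{889065}{\frac{745}{252}} = 889065 \cdot \frac{252}{745} = \frac{44808876}{149}$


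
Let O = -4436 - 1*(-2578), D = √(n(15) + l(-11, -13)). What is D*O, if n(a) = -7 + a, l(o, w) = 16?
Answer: -3716*√6 ≈ -9102.3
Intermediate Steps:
D = 2*√6 (D = √((-7 + 15) + 16) = √(8 + 16) = √24 = 2*√6 ≈ 4.8990)
O = -1858 (O = -4436 + 2578 = -1858)
D*O = (2*√6)*(-1858) = -3716*√6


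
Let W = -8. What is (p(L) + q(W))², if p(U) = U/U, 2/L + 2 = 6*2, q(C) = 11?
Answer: 144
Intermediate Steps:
L = ⅕ (L = 2/(-2 + 6*2) = 2/(-2 + 12) = 2/10 = 2*(⅒) = ⅕ ≈ 0.20000)
p(U) = 1
(p(L) + q(W))² = (1 + 11)² = 12² = 144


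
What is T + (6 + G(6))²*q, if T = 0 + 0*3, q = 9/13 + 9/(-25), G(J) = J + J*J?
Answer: 248832/325 ≈ 765.64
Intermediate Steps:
G(J) = J + J²
q = 108/325 (q = 9*(1/13) + 9*(-1/25) = 9/13 - 9/25 = 108/325 ≈ 0.33231)
T = 0 (T = 0 + 0 = 0)
T + (6 + G(6))²*q = 0 + (6 + 6*(1 + 6))²*(108/325) = 0 + (6 + 6*7)²*(108/325) = 0 + (6 + 42)²*(108/325) = 0 + 48²*(108/325) = 0 + 2304*(108/325) = 0 + 248832/325 = 248832/325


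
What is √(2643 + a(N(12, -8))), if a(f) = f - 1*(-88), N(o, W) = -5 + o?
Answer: 37*√2 ≈ 52.326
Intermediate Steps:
a(f) = 88 + f (a(f) = f + 88 = 88 + f)
√(2643 + a(N(12, -8))) = √(2643 + (88 + (-5 + 12))) = √(2643 + (88 + 7)) = √(2643 + 95) = √2738 = 37*√2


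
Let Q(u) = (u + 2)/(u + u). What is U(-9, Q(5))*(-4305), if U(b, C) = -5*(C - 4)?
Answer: -142065/2 ≈ -71033.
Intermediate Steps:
Q(u) = (2 + u)/(2*u) (Q(u) = (2 + u)/((2*u)) = (2 + u)*(1/(2*u)) = (2 + u)/(2*u))
U(b, C) = 20 - 5*C (U(b, C) = -5*(-4 + C) = 20 - 5*C)
U(-9, Q(5))*(-4305) = (20 - 5*(2 + 5)/(2*5))*(-4305) = (20 - 5*7/(2*5))*(-4305) = (20 - 5*7/10)*(-4305) = (20 - 7/2)*(-4305) = (33/2)*(-4305) = -142065/2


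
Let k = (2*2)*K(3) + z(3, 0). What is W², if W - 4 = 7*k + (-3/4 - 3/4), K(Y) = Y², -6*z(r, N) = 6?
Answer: 245025/4 ≈ 61256.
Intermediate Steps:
z(r, N) = -1 (z(r, N) = -⅙*6 = -1)
k = 35 (k = (2*2)*3² - 1 = 4*9 - 1 = 36 - 1 = 35)
W = 495/2 (W = 4 + (7*35 + (-3/4 - 3/4)) = 4 + (245 + (-3*¼ - 3*¼)) = 4 + (245 + (-¾ - ¾)) = 4 + (245 - 3/2) = 4 + 487/2 = 495/2 ≈ 247.50)
W² = (495/2)² = 245025/4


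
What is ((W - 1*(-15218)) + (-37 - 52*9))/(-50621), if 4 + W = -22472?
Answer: 7763/50621 ≈ 0.15336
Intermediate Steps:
W = -22476 (W = -4 - 22472 = -22476)
((W - 1*(-15218)) + (-37 - 52*9))/(-50621) = ((-22476 - 1*(-15218)) + (-37 - 52*9))/(-50621) = ((-22476 + 15218) + (-37 - 468))*(-1/50621) = (-7258 - 505)*(-1/50621) = -7763*(-1/50621) = 7763/50621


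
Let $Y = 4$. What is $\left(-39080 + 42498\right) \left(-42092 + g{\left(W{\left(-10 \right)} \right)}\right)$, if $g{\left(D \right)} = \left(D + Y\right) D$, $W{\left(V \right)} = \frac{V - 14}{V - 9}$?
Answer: $- \frac{51929031416}{361} \approx -1.4385 \cdot 10^{8}$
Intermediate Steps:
$W{\left(V \right)} = \frac{-14 + V}{-9 + V}$
$g{\left(D \right)} = D \left(4 + D\right)$ ($g{\left(D \right)} = \left(D + 4\right) D = \left(4 + D\right) D = D \left(4 + D\right)$)
$\left(-39080 + 42498\right) \left(-42092 + g{\left(W{\left(-10 \right)} \right)}\right) = \left(-39080 + 42498\right) \left(-42092 + \frac{-14 - 10}{-9 - 10} \left(4 + \frac{-14 - 10}{-9 - 10}\right)\right) = 3418 \left(-42092 + \frac{1}{-19} \left(-24\right) \left(4 + \frac{1}{-19} \left(-24\right)\right)\right) = 3418 \left(-42092 + \left(- \frac{1}{19}\right) \left(-24\right) \left(4 - - \frac{24}{19}\right)\right) = 3418 \left(-42092 + \frac{24 \left(4 + \frac{24}{19}\right)}{19}\right) = 3418 \left(-42092 + \frac{24}{19} \cdot \frac{100}{19}\right) = 3418 \left(-42092 + \frac{2400}{361}\right) = 3418 \left(- \frac{15192812}{361}\right) = - \frac{51929031416}{361}$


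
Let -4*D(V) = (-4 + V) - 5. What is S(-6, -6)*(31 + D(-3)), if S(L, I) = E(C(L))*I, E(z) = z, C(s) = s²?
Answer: -7344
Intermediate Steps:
D(V) = 9/4 - V/4 (D(V) = -((-4 + V) - 5)/4 = -(-9 + V)/4 = 9/4 - V/4)
S(L, I) = I*L² (S(L, I) = L²*I = I*L²)
S(-6, -6)*(31 + D(-3)) = (-6*(-6)²)*(31 + (9/4 - ¼*(-3))) = (-6*36)*(31 + (9/4 + ¾)) = -216*(31 + 3) = -216*34 = -7344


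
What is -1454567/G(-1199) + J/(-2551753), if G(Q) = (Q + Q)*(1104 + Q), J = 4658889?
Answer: -4773037209041/581314850930 ≈ -8.2108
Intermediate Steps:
G(Q) = 2*Q*(1104 + Q) (G(Q) = (2*Q)*(1104 + Q) = 2*Q*(1104 + Q))
-1454567/G(-1199) + J/(-2551753) = -1454567*(-1/(2398*(1104 - 1199))) + 4658889/(-2551753) = -1454567/(2*(-1199)*(-95)) + 4658889*(-1/2551753) = -1454567/227810 - 4658889/2551753 = -4773037209041/581314850930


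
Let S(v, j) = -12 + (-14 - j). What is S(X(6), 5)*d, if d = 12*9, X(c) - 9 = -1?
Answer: -3348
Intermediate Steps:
X(c) = 8 (X(c) = 9 - 1 = 8)
S(v, j) = -26 - j
d = 108
S(X(6), 5)*d = (-26 - 1*5)*108 = (-26 - 5)*108 = -31*108 = -3348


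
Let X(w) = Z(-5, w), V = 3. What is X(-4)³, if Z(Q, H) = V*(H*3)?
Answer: -46656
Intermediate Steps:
Z(Q, H) = 9*H (Z(Q, H) = 3*(H*3) = 3*(3*H) = 9*H)
X(w) = 9*w
X(-4)³ = (9*(-4))³ = (-36)³ = -46656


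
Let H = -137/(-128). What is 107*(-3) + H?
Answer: -40951/128 ≈ -319.93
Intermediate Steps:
H = 137/128 (H = -137*(-1/128) = 137/128 ≈ 1.0703)
107*(-3) + H = 107*(-3) + 137/128 = -321 + 137/128 = -40951/128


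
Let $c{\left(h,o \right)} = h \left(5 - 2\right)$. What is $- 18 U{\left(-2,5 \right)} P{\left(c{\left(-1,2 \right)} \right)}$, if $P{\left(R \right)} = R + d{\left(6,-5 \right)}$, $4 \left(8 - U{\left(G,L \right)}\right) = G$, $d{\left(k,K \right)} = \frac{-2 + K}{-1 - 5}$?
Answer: $\frac{561}{2} \approx 280.5$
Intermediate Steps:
$d{\left(k,K \right)} = \frac{1}{3} - \frac{K}{6}$ ($d{\left(k,K \right)} = \frac{-2 + K}{-6} = \left(-2 + K\right) \left(- \frac{1}{6}\right) = \frac{1}{3} - \frac{K}{6}$)
$U{\left(G,L \right)} = 8 - \frac{G}{4}$
$c{\left(h,o \right)} = 3 h$ ($c{\left(h,o \right)} = h 3 = 3 h$)
$P{\left(R \right)} = \frac{7}{6} + R$ ($P{\left(R \right)} = R + \left(\frac{1}{3} - - \frac{5}{6}\right) = R + \left(\frac{1}{3} + \frac{5}{6}\right) = R + \frac{7}{6} = \frac{7}{6} + R$)
$- 18 U{\left(-2,5 \right)} P{\left(c{\left(-1,2 \right)} \right)} = - 18 \left(8 - - \frac{1}{2}\right) \left(\frac{7}{6} + 3 \left(-1\right)\right) = - 18 \left(8 + \frac{1}{2}\right) \left(\frac{7}{6} - 3\right) = \left(-18\right) \frac{17}{2} \left(- \frac{11}{6}\right) = \left(-153\right) \left(- \frac{11}{6}\right) = \frac{561}{2}$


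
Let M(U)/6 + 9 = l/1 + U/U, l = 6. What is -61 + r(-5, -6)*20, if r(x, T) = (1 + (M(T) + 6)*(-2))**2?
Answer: 3319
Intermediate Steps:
M(U) = -12 (M(U) = -54 + 6*(6/1 + U/U) = -54 + 6*(6*1 + 1) = -54 + 6*(6 + 1) = -54 + 6*7 = -54 + 42 = -12)
r(x, T) = 169 (r(x, T) = (1 + (-12 + 6)*(-2))**2 = (1 - 6*(-2))**2 = (1 + 12)**2 = 13**2 = 169)
-61 + r(-5, -6)*20 = -61 + 169*20 = -61 + 3380 = 3319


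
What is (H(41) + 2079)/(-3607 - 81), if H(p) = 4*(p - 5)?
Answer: -2223/3688 ≈ -0.60277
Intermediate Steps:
H(p) = -20 + 4*p (H(p) = 4*(-5 + p) = -20 + 4*p)
(H(41) + 2079)/(-3607 - 81) = ((-20 + 4*41) + 2079)/(-3607 - 81) = ((-20 + 164) + 2079)/(-3688) = (144 + 2079)*(-1/3688) = 2223*(-1/3688) = -2223/3688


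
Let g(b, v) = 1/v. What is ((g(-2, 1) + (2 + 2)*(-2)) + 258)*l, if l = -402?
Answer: -100902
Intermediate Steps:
((g(-2, 1) + (2 + 2)*(-2)) + 258)*l = ((1/1 + (2 + 2)*(-2)) + 258)*(-402) = ((1 + 4*(-2)) + 258)*(-402) = ((1 - 8) + 258)*(-402) = (-7 + 258)*(-402) = 251*(-402) = -100902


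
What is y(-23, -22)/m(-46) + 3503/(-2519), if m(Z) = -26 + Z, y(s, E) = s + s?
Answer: -68171/90684 ≈ -0.75174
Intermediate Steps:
y(s, E) = 2*s
y(-23, -22)/m(-46) + 3503/(-2519) = (2*(-23))/(-26 - 46) + 3503/(-2519) = -46/(-72) + 3503*(-1/2519) = -46*(-1/72) - 3503/2519 = 23/36 - 3503/2519 = -68171/90684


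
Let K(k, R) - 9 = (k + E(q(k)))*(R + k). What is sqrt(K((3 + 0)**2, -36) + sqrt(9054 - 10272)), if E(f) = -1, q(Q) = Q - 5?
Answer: sqrt(-207 + I*sqrt(1218)) ≈ 1.2086 + 14.438*I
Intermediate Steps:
q(Q) = -5 + Q
K(k, R) = 9 + (-1 + k)*(R + k) (K(k, R) = 9 + (k - 1)*(R + k) = 9 + (-1 + k)*(R + k))
sqrt(K((3 + 0)**2, -36) + sqrt(9054 - 10272)) = sqrt((9 + ((3 + 0)**2)**2 - 1*(-36) - (3 + 0)**2 - 36*(3 + 0)**2) + sqrt(9054 - 10272)) = sqrt((9 + (3**2)**2 + 36 - 1*3**2 - 36*3**2) + sqrt(-1218)) = sqrt((9 + 9**2 + 36 - 1*9 - 36*9) + I*sqrt(1218)) = sqrt((9 + 81 + 36 - 9 - 324) + I*sqrt(1218)) = sqrt(-207 + I*sqrt(1218))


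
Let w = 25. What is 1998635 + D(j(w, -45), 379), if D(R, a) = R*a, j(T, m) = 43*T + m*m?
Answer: 3173535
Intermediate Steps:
j(T, m) = m² + 43*T (j(T, m) = 43*T + m² = m² + 43*T)
1998635 + D(j(w, -45), 379) = 1998635 + ((-45)² + 43*25)*379 = 1998635 + (2025 + 1075)*379 = 1998635 + 3100*379 = 1998635 + 1174900 = 3173535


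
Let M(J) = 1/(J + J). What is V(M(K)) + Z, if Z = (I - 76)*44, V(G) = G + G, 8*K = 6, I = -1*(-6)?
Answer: -9236/3 ≈ -3078.7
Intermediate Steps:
I = 6
K = 3/4 (K = (1/8)*6 = 3/4 ≈ 0.75000)
M(J) = 1/(2*J)
V(G) = 2*G
Z = -3080 (Z = (6 - 76)*44 = -70*44 = -3080)
V(M(K)) + Z = 2*(1/(2*(3/4))) - 3080 = 2*((1/2)*(4/3)) - 3080 = 2*(2/3) - 3080 = 4/3 - 3080 = -9236/3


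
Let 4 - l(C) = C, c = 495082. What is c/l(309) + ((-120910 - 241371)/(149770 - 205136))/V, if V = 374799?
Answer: -10273506591291883/6329092037370 ≈ -1623.2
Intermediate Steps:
l(C) = 4 - C
c/l(309) + ((-120910 - 241371)/(149770 - 205136))/V = 495082/(4 - 1*309) + ((-120910 - 241371)/(149770 - 205136))/374799 = 495082/(4 - 309) - 362281/(-55366)*(1/374799) = 495082/(-305) - 362281*(-1/55366)*(1/374799) = 495082*(-1/305) + (362281/55366)*(1/374799) = -495082/305 + 362281/20751121434 = -10273506591291883/6329092037370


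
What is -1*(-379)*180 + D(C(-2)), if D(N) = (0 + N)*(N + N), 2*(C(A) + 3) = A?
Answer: 68252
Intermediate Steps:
C(A) = -3 + A/2
D(N) = 2*N² (D(N) = N*(2*N) = 2*N²)
-1*(-379)*180 + D(C(-2)) = -1*(-379)*180 + 2*(-3 + (½)*(-2))² = 379*180 + 2*(-3 - 1)² = 68220 + 2*(-4)² = 68220 + 2*16 = 68220 + 32 = 68252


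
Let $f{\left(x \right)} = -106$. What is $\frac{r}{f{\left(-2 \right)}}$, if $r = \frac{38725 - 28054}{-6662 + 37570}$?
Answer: $- \frac{10671}{3276248} \approx -0.0032571$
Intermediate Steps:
$r = \frac{10671}{30908} \approx 0.34525$
$\frac{r}{f{\left(-2 \right)}} = \frac{10671}{30908 \left(-106\right)} = \frac{10671}{30908} \left(- \frac{1}{106}\right) = - \frac{10671}{3276248}$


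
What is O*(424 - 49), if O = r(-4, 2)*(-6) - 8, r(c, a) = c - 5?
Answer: 17250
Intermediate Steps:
r(c, a) = -5 + c
O = 46 (O = (-5 - 4)*(-6) - 8 = -9*(-6) - 8 = 54 - 8 = 46)
O*(424 - 49) = 46*(424 - 49) = 46*375 = 17250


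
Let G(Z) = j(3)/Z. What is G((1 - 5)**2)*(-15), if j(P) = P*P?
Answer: -135/16 ≈ -8.4375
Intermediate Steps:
j(P) = P**2
G(Z) = 9/Z (G(Z) = 3**2/Z = 9/Z)
G((1 - 5)**2)*(-15) = (9/((1 - 5)**2))*(-15) = (9/((-4)**2))*(-15) = (9/16)*(-15) = -135/16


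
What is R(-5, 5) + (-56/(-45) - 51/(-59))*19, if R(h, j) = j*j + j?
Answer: 186031/2655 ≈ 70.068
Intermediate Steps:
R(h, j) = j + j² (R(h, j) = j² + j = j + j²)
R(-5, 5) + (-56/(-45) - 51/(-59))*19 = 5*(1 + 5) + (-56/(-45) - 51/(-59))*19 = 5*6 + (-56*(-1/45) - 51*(-1/59))*19 = 30 + (56/45 + 51/59)*19 = 30 + (5599/2655)*19 = 30 + 106381/2655 = 186031/2655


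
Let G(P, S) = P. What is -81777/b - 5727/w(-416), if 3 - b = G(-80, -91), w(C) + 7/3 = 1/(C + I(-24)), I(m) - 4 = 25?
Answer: 110030559/75032 ≈ 1466.4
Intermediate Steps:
I(m) = 29 (I(m) = 4 + 25 = 29)
w(C) = -7/3 + 1/(29 + C) (w(C) = -7/3 + 1/(C + 29) = -7/3 + 1/(29 + C))
b = 83 (b = 3 - 1*(-80) = 3 + 80 = 83)
-81777/b - 5727/w(-416) = -81777/83 - 5727*3*(29 - 416)/(-200 - 7*(-416)) = -81777*1/83 - 5727*(-1161/(-200 + 2912)) = -81777/83 - 5727/((⅓)*(-1/387)*2712) = -81777/83 - 5727/(-904/387) = -81777/83 - 5727*(-387/904) = -81777/83 + 2216349/904 = 110030559/75032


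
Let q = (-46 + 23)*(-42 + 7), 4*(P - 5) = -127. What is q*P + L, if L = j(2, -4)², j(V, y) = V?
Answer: -86119/4 ≈ -21530.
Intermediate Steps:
P = -107/4 (P = 5 + (¼)*(-127) = 5 - 127/4 = -107/4 ≈ -26.750)
q = 805 (q = -23*(-35) = 805)
L = 4 (L = 2² = 4)
q*P + L = 805*(-107/4) + 4 = -86135/4 + 4 = -86119/4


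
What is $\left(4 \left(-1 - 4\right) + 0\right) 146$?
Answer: $-2920$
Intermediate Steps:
$\left(4 \left(-1 - 4\right) + 0\right) 146 = \left(4 \left(-5\right) + 0\right) 146 = \left(-20 + 0\right) 146 = \left(-20\right) 146 = -2920$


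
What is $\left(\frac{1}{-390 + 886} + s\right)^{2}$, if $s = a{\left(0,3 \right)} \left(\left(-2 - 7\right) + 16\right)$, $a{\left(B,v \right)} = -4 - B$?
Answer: $\frac{192848769}{246016} \approx 783.89$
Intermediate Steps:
$s = -28$ ($s = \left(-4 - 0\right) \left(\left(-2 - 7\right) + 16\right) = \left(-4 + 0\right) \left(\left(-2 - 7\right) + 16\right) = - 4 \left(-9 + 16\right) = \left(-4\right) 7 = -28$)
$\left(\frac{1}{-390 + 886} + s\right)^{2} = \left(\frac{1}{-390 + 886} - 28\right)^{2} = \left(\frac{1}{496} - 28\right)^{2} = \left(- \frac{13887}{496}\right)^{2} = \frac{192848769}{246016}$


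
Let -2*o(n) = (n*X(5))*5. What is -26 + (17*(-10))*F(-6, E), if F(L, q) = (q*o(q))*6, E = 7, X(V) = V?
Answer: 624724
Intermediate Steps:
o(n) = -25*n/2 (o(n) = -n*5*5/2 = -5*n*5/2 = -25*n/2)
F(L, q) = -75*q² (F(L, q) = (q*(-25*q/2))*6 = -25*q²/2*6 = -75*q²)
-26 + (17*(-10))*F(-6, E) = -26 + (17*(-10))*(-75*7²) = -26 - (-12750)*49 = -26 - 170*(-3675) = -26 + 624750 = 624724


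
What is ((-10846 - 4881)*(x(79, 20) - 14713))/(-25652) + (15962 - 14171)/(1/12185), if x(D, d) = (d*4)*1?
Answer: 559582056229/25652 ≈ 2.1814e+7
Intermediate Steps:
x(D, d) = 4*d (x(D, d) = (4*d)*1 = 4*d)
((-10846 - 4881)*(x(79, 20) - 14713))/(-25652) + (15962 - 14171)/(1/12185) = ((-10846 - 4881)*(4*20 - 14713))/(-25652) + (15962 - 14171)/(1/12185) = -15727*(80 - 14713)*(-1/25652) + 1791/(1/12185) = -15727*(-14633)*(-1/25652) + 1791*12185 = 230133191*(-1/25652) + 21823335 = -230133191/25652 + 21823335 = 559582056229/25652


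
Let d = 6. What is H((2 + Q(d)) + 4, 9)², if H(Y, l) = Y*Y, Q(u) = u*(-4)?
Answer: 104976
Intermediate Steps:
Q(u) = -4*u
H(Y, l) = Y²
H((2 + Q(d)) + 4, 9)² = (((2 - 4*6) + 4)²)² = (((2 - 24) + 4)²)² = ((-22 + 4)²)² = ((-18)²)² = 324² = 104976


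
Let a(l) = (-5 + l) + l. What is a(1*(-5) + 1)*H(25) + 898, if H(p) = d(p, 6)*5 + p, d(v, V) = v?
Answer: -1052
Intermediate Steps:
H(p) = 6*p (H(p) = p*5 + p = 5*p + p = 6*p)
a(l) = -5 + 2*l
a(1*(-5) + 1)*H(25) + 898 = (-5 + 2*(1*(-5) + 1))*(6*25) + 898 = (-5 + 2*(-5 + 1))*150 + 898 = (-5 + 2*(-4))*150 + 898 = (-5 - 8)*150 + 898 = -13*150 + 898 = -1950 + 898 = -1052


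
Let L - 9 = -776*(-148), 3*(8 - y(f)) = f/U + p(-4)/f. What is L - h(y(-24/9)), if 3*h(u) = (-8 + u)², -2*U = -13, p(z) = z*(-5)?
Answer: 18866948987/164268 ≈ 1.1485e+5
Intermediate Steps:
p(z) = -5*z
U = 13/2 (U = -½*(-13) = 13/2 ≈ 6.5000)
y(f) = 8 - 20/(3*f) - 2*f/39 (y(f) = 8 - (f/(13/2) + (-5*(-4))/f)/3 = 8 - (f*(2/13) + 20/f)/3 = 8 - (2*f/13 + 20/f)/3 = 8 - (20/f + 2*f/13)/3 = 8 + (-20/(3*f) - 2*f/39) = 8 - 20/(3*f) - 2*f/39)
h(u) = (-8 + u)²/3
L = 114857 (L = 9 - 776*(-148) = 9 + 114848 = 114857)
L - h(y(-24/9)) = 114857 - (-8 + 2*(-130 + (-24/9)*(156 - (-24)/9))/(39*((-24/9))))²/3 = 114857 - (-8 + 2*(-130 + (-24*⅑)*(156 - (-24)/9))/(39*((-24*⅑))))²/3 = 114857 - (-8 + 2*(-130 - 8*(156 - 1*(-8/3))/3)/(39*(-8/3)))²/3 = 114857 - (-8 + (2/39)*(-3/8)*(-130 - 8*(156 + 8/3)/3))²/3 = 114857 - (-8 + (2/39)*(-3/8)*(-130 - 8/3*476/3))²/3 = 114857 - (-8 + (2/39)*(-3/8)*(-130 - 3808/9))²/3 = 114857 - (-8 + (2/39)*(-3/8)*(-4978/9))²/3 = 114857 - (-8 + 2489/234)²/3 = 114857 - (617/234)²/3 = 114857 - 380689/(3*54756) = 114857 - 1*380689/164268 = 114857 - 380689/164268 = 18866948987/164268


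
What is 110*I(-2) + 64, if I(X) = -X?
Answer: 284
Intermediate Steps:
110*I(-2) + 64 = 110*(-1*(-2)) + 64 = 110*2 + 64 = 220 + 64 = 284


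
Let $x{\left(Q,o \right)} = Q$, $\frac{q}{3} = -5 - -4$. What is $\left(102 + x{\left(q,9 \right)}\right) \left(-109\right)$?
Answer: $-10791$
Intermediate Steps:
$q = -3$ ($q = 3 \left(-5 - -4\right) = 3 \left(-5 + 4\right) = 3 \left(-1\right) = -3$)
$\left(102 + x{\left(q,9 \right)}\right) \left(-109\right) = \left(102 - 3\right) \left(-109\right) = 99 \left(-109\right) = -10791$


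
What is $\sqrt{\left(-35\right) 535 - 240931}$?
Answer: $2 i \sqrt{64914} \approx 509.56 i$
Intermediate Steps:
$\sqrt{\left(-35\right) 535 - 240931} = \sqrt{-18725 - 240931} = \sqrt{-259656} = 2 i \sqrt{64914}$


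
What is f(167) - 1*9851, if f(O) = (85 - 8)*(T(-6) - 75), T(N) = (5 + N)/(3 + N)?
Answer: -46801/3 ≈ -15600.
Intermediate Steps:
T(N) = (5 + N)/(3 + N)
f(O) = -17248/3 (f(O) = (85 - 8)*((5 - 6)/(3 - 6) - 75) = 77*(-1/(-3) - 75) = 77*(-1/3*(-1) - 75) = 77*(1/3 - 75) = 77*(-224/3) = -17248/3)
f(167) - 1*9851 = -17248/3 - 1*9851 = -17248/3 - 9851 = -46801/3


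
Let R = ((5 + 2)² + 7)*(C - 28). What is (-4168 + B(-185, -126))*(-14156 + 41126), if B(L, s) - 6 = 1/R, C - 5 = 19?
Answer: -12571917165/112 ≈ -1.1225e+8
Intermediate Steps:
C = 24 (C = 5 + 19 = 24)
R = -224 (R = ((5 + 2)² + 7)*(24 - 28) = (7² + 7)*(-4) = (49 + 7)*(-4) = 56*(-4) = -224)
B(L, s) = 1343/224 (B(L, s) = 6 + 1/(-224) = 6 - 1/224 = 1343/224)
(-4168 + B(-185, -126))*(-14156 + 41126) = (-4168 + 1343/224)*(-14156 + 41126) = -932289/224*26970 = -12571917165/112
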